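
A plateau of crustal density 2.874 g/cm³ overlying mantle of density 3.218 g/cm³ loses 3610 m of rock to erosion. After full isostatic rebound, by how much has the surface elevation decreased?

Rebound u = e ρ_c/ρ_m = 3610 m × 2.874/3.218 = 3224 m.
Net surface drop = e − u = 3610 m − 3224 m = e (ρ_m − ρ_c)/ρ_m = 386 m.

386 m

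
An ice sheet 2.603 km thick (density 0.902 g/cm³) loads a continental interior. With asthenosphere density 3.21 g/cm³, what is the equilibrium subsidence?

In Airy isostatic equilibrium: the ice load ρ_ice t is balanced by mantle displaced below, ρ_m s.
s = t ρ_ice / ρ_m = 2.603 km × 0.902/3.21 = 0.731 km.

0.731 km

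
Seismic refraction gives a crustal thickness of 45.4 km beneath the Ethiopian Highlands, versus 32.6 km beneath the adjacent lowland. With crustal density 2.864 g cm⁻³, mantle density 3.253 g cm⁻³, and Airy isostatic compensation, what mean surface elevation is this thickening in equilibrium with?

1.53 km

Excess crust Δ = 45.4 km − 32.6 km = 12.8 km, split between elevation h and root r with h + r = Δ.
Airy balance ρ_c h = (ρ_m − ρ_c) r gives r = h ρ_c/(ρ_m − ρ_c), so h (1 + ρ_c/(ρ_m − ρ_c)) = Δ, i.e. h = Δ (ρ_m − ρ_c)/ρ_m.
h = 12.8 km × 0.389/3.253 = 1.53 km.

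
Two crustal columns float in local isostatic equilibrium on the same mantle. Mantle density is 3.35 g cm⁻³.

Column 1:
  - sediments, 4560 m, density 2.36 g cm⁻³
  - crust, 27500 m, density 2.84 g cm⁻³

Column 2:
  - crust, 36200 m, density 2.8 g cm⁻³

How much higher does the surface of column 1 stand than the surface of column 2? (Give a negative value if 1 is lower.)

−409 m

For any compensation level in the mantle, the mantle terms cancel and isostasy reduces to e = (Σt_1 − Σt_2) − (Σ(ρt)_1 − Σ(ρt)_2) / ρ_m.
Σt_1 = 32060 m; Σt_2 = 36200 m; Σ(ρt)_1 = 88861.6; Σ(ρt)_2 = 101360 (in m·g cm⁻³).
e = (32060 − 36200) − (88861.6 − 101360) / 3.35 = −409 m.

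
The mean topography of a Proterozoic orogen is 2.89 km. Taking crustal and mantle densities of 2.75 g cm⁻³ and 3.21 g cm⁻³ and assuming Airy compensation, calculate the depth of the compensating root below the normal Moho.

In Airy isostatic equilibrium: the weight of the topography is balanced by the buoyancy of the root, ρ_c h = (ρ_m − ρ_c) r.
r = h · ρ_c / (ρ_m − ρ_c) = 2.89 km × 2.75 / (3.21 − 2.75) = 17.3 km.

17.3 km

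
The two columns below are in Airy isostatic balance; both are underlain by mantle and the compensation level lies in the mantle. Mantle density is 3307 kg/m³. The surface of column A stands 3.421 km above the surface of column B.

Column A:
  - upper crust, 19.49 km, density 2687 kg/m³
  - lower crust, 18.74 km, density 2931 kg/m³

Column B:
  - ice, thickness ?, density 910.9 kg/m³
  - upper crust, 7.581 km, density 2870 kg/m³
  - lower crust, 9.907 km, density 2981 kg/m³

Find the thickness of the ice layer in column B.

Take the compensation level at the base of the deeper column (depth z_c below the surface of column A) and equate Σ ρ_i t_i down to z_c; mantle fills any gap and the z_c terms cancel.
Column A: 19.49×2687 + 18.74×2931 + (z_c − 38.23)×3307
Column B: 3.421×0 + x×910.9 + 7.581×2870 + 9.907×2981 + (z_c − 3.421 − 17.488 − x)×3307
The z_c×3307 term appears on both sides and cancels. Collect the known terms of each column as K = Σ(ρt)_known − 3307 × (depth of known layers): K_A = 107296.57 − 3307×38.23 = −19130.04; K_B = 51290.237 − 3307×(3.421 + 17.488) = −17855.826.
Balance: K_A = K_B − x×(3307 − 910.9), so x = (K_B − K_A)/(3307 − 910.9) = 1274.21/2396.1 = 0.532 km.

0.532 km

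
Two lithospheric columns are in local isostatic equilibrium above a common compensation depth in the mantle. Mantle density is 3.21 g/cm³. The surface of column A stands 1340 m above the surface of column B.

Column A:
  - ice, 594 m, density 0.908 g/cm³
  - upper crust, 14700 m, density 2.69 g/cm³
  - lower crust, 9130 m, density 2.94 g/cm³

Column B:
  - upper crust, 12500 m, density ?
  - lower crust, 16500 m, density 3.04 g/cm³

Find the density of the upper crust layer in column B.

2.86 g/cm³

Take the compensation level at the base of the deeper column (depth z_c below the surface of column A) and equate Σ ρ_i t_i down to z_c; mantle fills any gap and the z_c terms cancel.
Column A: 594×0.908 + 14700×2.69 + 9130×2.94 + (z_c − 24424)×3.21
Column B: 1340×0 + 12500×ρ + 16500×3.04 + (z_c − 1340 − 29000)×3.21
The z_c×3.21 term appears on both sides and cancels. Collect the known terms of each column as K = Σ(ρt)_known − 3.21 × (depth of known layers): K_A = 66924.552 − 3.21×24424 = −11476.488; K_B = 50160 − 3.21×(1340 + 29000) = −47231.4.
Balance: K_A = K_B + 12500×ρ, so ρ = (K_A − K_B)/12500 = 35754.9/12500 = 2.86 g/cm³.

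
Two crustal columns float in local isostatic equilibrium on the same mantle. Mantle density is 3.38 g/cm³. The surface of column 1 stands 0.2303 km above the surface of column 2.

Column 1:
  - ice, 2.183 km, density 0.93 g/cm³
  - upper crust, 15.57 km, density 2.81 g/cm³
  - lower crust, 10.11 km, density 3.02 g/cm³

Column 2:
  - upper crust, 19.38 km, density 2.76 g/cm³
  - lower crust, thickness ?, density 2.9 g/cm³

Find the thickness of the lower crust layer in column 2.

10.6 km

Take the compensation level at the base of the deeper column (depth z_c below the surface of column 1) and equate Σ ρ_i t_i down to z_c; mantle fills any gap and the z_c terms cancel.
Column 1: 2.183×0.93 + 15.57×2.81 + 10.11×3.02 + (z_c − 27.863)×3.38
Column 2: 0.2303×0 + 19.38×2.76 + x×2.9 + (z_c − 0.2303 − 19.38 − x)×3.38
The z_c×3.38 term appears on both sides and cancels. Collect the known terms of each column as K = Σ(ρt)_known − 3.38 × (depth of known layers): K_1 = 76.31409 − 3.38×27.863 = −17.86285; K_2 = 53.4888 − 3.38×(0.2303 + 19.38) = −12.794014.
Balance: K_1 = K_2 − x×(3.38 − 2.9), so x = (K_2 − K_1)/(3.38 − 2.9) = 5.06884/0.48 = 10.6 km.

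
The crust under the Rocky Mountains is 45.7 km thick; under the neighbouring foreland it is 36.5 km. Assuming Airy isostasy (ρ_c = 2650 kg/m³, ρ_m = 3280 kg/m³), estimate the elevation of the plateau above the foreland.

Excess crust Δ = 45.7 km − 36.5 km = 9.2 km, split between elevation h and root r with h + r = Δ.
Airy balance ρ_c h = (ρ_m − ρ_c) r gives r = h ρ_c/(ρ_m − ρ_c), so h (1 + ρ_c/(ρ_m − ρ_c)) = Δ, i.e. h = Δ (ρ_m − ρ_c)/ρ_m.
h = 9.2 km × 630/3280 = 1.77 km.

1.77 km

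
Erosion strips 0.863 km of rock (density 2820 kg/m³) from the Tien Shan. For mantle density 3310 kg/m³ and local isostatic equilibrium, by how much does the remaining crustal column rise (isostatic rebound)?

Unloading: uplift u = e ρ_c/ρ_m = 0.863 km × 2820/3310 = 0.735 km.

0.735 km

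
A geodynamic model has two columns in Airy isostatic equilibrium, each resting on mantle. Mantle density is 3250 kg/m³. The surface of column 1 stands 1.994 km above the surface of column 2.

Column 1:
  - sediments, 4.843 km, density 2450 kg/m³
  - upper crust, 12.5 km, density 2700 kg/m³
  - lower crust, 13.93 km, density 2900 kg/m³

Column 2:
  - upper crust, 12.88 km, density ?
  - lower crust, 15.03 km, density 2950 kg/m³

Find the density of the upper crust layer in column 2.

2890 kg/m³

Take the compensation level at the base of the deeper column (depth z_c below the surface of column 1) and equate Σ ρ_i t_i down to z_c; mantle fills any gap and the z_c terms cancel.
Column 1: 4.843×2450 + 12.5×2700 + 13.93×2900 + (z_c − 31.273)×3250
Column 2: 1.994×0 + 12.88×ρ + 15.03×2950 + (z_c − 1.994 − 27.91)×3250
The z_c×3250 term appears on both sides and cancels. Collect the known terms of each column as K = Σ(ρt)_known − 3250 × (depth of known layers): K_1 = 86012.35 − 3250×31.273 = −15624.9; K_2 = 44338.5 − 3250×(1.994 + 27.91) = −52849.5.
Balance: K_1 = K_2 + 12.88×ρ, so ρ = (K_1 − K_2)/12.88 = 37224.6/12.88 = 2890 kg/m³.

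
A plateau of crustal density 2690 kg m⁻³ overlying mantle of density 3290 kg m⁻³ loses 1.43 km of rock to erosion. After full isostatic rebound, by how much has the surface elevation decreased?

0.261 km

Rebound u = e ρ_c/ρ_m = 1.43 km × 2690/3290 = 1.169 km.
Net surface drop = e − u = 1.43 km − 1.169 km = e (ρ_m − ρ_c)/ρ_m = 0.261 km.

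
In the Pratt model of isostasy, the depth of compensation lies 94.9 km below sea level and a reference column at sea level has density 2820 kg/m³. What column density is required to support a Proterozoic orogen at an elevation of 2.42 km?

2750 kg/m³

Pratt balance: ρ_ref D = ρ (D + h).
ρ = ρ_ref D/(D + h) = 2820 × 94.9 km/(94.9 km + 2.42 km) = 2750 kg/m³.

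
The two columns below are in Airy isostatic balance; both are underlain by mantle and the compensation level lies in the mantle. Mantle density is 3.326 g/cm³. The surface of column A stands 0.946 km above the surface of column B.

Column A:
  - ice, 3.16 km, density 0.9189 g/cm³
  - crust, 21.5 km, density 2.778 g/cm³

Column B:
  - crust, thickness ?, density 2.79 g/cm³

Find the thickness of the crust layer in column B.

30.3 km

Take the compensation level at the base of the deeper column (depth z_c below the surface of column A) and equate Σ ρ_i t_i down to z_c; mantle fills any gap and the z_c terms cancel.
Column A: 3.16×0.9189 + 21.5×2.778 + (z_c − 24.66)×3.326
Column B: 0.946×0 + x×2.79 + (z_c − 0.946 − 0 − x)×3.326
The z_c×3.326 term appears on both sides and cancels. Collect the known terms of each column as K = Σ(ρt)_known − 3.326 × (depth of known layers): K_A = 62.630724 − 3.326×24.66 = −19.388436; K_B = 0 − 3.326×(0.946 + 0) = −3.146396.
Balance: K_A = K_B − x×(3.326 − 2.79), so x = (K_B − K_A)/(3.326 − 2.79) = 16.242/0.536 = 30.3 km.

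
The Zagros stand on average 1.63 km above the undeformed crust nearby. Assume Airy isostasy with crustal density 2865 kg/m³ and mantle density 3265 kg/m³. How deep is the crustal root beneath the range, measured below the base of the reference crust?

For local isostatic compensation: the weight of the topography is balanced by the buoyancy of the root, ρ_c h = (ρ_m − ρ_c) r.
r = h · ρ_c / (ρ_m − ρ_c) = 1.63 km × 2865 / (3265 − 2865) = 11.7 km.

11.7 km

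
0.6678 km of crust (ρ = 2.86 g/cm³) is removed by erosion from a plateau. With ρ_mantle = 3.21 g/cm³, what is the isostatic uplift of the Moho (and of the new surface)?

Unloading: uplift u = e ρ_c/ρ_m = 0.6678 km × 2.86/3.21 = 0.595 km.

0.595 km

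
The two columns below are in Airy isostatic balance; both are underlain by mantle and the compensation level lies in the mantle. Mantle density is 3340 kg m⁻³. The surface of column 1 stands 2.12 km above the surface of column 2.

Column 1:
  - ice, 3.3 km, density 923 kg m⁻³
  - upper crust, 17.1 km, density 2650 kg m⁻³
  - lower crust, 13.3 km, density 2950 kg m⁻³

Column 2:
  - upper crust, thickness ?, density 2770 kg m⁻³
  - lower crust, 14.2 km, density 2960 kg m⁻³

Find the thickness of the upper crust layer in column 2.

21.9 km

Take the compensation level at the base of the deeper column (depth z_c below the surface of column 1) and equate Σ ρ_i t_i down to z_c; mantle fills any gap and the z_c terms cancel.
Column 1: 3.3×923 + 17.1×2650 + 13.3×2950 + (z_c − 33.7)×3340
Column 2: 2.12×0 + x×2770 + 14.2×2960 + (z_c − 2.12 − 14.2 − x)×3340
The z_c×3340 term appears on both sides and cancels. Collect the known terms of each column as K = Σ(ρt)_known − 3340 × (depth of known layers): K_1 = 87595.9 − 3340×33.7 = −24962.1; K_2 = 42032 − 3340×(2.12 + 14.2) = −12476.8.
Balance: K_1 = K_2 − x×(3340 − 2770), so x = (K_2 − K_1)/(3340 − 2770) = 12485.3/570 = 21.9 km.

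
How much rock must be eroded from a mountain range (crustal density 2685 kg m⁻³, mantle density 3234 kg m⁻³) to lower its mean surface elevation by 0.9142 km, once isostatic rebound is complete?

Net drop Δ = e − u = e − e ρ_c/ρ_m = e (ρ_m − ρ_c)/ρ_m.
e = Δ ρ_m/(ρ_m − ρ_c) = 0.9142 km × 3234/549 = 5.39 km.

5.39 km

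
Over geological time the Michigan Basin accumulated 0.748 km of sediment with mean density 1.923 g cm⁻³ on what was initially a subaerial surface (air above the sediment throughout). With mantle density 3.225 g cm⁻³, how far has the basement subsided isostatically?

Subaerial load: s = t ρ_sed / ρ_m = 0.748 km × 1.923/3.225 = 0.446 km.

0.446 km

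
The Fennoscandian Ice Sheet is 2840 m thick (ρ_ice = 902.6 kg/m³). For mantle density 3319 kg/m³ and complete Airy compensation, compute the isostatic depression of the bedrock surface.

772 m

By Archimedes' principle applied to the lithosphere: the ice load ρ_ice t is balanced by mantle displaced below, ρ_m s.
s = t ρ_ice / ρ_m = 2840 m × 902.6/3319 = 772 m.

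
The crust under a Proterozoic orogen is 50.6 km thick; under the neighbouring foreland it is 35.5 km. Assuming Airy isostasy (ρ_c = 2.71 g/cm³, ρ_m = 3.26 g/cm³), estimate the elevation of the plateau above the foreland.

Excess crust Δ = 50.6 km − 35.5 km = 15.1 km, split between elevation h and root r with h + r = Δ.
Airy balance ρ_c h = (ρ_m − ρ_c) r gives r = h ρ_c/(ρ_m − ρ_c), so h (1 + ρ_c/(ρ_m − ρ_c)) = Δ, i.e. h = Δ (ρ_m − ρ_c)/ρ_m.
h = 15.1 km × 0.55/3.26 = 2.55 km.

2.55 km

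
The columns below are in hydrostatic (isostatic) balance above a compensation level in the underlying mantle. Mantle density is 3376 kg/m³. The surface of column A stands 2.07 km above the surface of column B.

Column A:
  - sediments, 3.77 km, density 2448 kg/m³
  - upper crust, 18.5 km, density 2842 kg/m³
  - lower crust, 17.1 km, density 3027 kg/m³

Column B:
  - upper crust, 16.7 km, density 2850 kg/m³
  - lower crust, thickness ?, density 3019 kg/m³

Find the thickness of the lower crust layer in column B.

Take the compensation level at the base of the deeper column (depth z_c below the surface of column A) and equate Σ ρ_i t_i down to z_c; mantle fills any gap and the z_c terms cancel.
Column A: 3.77×2448 + 18.5×2842 + 17.1×3027 + (z_c − 39.37)×3376
Column B: 2.07×0 + 16.7×2850 + x×3019 + (z_c − 2.07 − 16.7 − x)×3376
The z_c×3376 term appears on both sides and cancels. Collect the known terms of each column as K = Σ(ρt)_known − 3376 × (depth of known layers): K_A = 113567.66 − 3376×39.37 = −19345.46; K_B = 47595 − 3376×(2.07 + 16.7) = −15772.52.
Balance: K_A = K_B − x×(3376 − 3019), so x = (K_B − K_A)/(3376 − 3019) = 3572.94/357 = 10 km.

10 km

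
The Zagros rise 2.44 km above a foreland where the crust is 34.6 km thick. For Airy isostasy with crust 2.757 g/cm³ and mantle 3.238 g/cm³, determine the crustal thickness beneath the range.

51 km

Root depth r = h ρ_c / (ρ_m − ρ_c) = 2.44 km × 2.757 / 0.481 = 13.99 km.
Total thickness = T + h + r = 34.6 km + 2.44 km + 13.99 km = 51 km.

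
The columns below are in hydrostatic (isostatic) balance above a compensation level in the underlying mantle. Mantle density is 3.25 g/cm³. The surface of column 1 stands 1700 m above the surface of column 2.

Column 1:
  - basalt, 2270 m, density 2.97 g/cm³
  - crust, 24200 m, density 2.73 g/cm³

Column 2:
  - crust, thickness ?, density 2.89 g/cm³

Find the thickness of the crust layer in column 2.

Take the compensation level at the base of the deeper column (depth z_c below the surface of column 1) and equate Σ ρ_i t_i down to z_c; mantle fills any gap and the z_c terms cancel.
Column 1: 2270×2.97 + 24200×2.73 + (z_c − 26470)×3.25
Column 2: 1700×0 + x×2.89 + (z_c − 1700 − 0 − x)×3.25
The z_c×3.25 term appears on both sides and cancels. Collect the known terms of each column as K = Σ(ρt)_known − 3.25 × (depth of known layers): K_1 = 72807.9 − 3.25×26470 = −13219.6; K_2 = 0 − 3.25×(1700 + 0) = −5525.
Balance: K_1 = K_2 − x×(3.25 − 2.89), so x = (K_2 − K_1)/(3.25 − 2.89) = 7694.6/0.36 = 21400 m.

21400 m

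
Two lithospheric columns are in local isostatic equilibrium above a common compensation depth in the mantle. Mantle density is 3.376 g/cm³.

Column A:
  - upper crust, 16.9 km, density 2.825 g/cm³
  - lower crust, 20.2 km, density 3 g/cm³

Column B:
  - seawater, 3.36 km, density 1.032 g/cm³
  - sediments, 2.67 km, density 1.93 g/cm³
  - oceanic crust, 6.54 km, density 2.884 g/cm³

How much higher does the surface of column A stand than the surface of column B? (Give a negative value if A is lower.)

For any compensation level in the mantle, the mantle terms cancel and isostasy reduces to e = (Σt_A − Σt_B) − (Σ(ρt)_A − Σ(ρt)_B) / ρ_m.
Σt_A = 37.1 km; Σt_B = 12.57 km; Σ(ρt)_A = 108.3425; Σ(ρt)_B = 27.48198 (in km·g/cm³).
e = (37.1 − 12.57) − (108.3425 − 27.48198) / 3.376 = 0.578 km.

0.578 km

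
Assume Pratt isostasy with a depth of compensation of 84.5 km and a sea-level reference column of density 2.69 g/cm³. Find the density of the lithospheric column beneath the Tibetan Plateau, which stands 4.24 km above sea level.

2.56 g/cm³

Pratt balance: ρ_ref D = ρ (D + h).
ρ = ρ_ref D/(D + h) = 2.69 × 84.5 km/(84.5 km + 4.24 km) = 2.56 g/cm³.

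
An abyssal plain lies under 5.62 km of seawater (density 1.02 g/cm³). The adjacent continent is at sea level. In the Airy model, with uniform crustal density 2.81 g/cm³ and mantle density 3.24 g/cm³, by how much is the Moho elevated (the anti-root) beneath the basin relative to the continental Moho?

For local isostatic compensation: replacing crust with seawater at the top is compensated by replacing crust with mantle at the base: d (ρ_c − ρ_w) = a (ρ_m − ρ_c).
a = d (ρ_c − ρ_w)/(ρ_m − ρ_c) = 5.62 km × 1.79/0.43 = 23.4 km.

23.4 km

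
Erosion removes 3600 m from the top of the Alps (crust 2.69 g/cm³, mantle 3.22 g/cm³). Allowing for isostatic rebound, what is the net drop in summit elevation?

Rebound u = e ρ_c/ρ_m = 3600 m × 2.69/3.22 = 3007 m.
Net surface drop = e − u = 3600 m − 3007 m = e (ρ_m − ρ_c)/ρ_m = 593 m.

593 m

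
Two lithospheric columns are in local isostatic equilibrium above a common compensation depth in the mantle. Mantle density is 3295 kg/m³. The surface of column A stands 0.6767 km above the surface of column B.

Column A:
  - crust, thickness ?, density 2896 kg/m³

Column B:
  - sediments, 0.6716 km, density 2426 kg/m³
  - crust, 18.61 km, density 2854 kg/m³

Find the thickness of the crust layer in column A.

27.6 km

Take the compensation level at the base of the deeper column (depth z_c below the surface of column A) and equate Σ ρ_i t_i down to z_c; mantle fills any gap and the z_c terms cancel.
Column A: x×2896 + (z_c − 0 − x)×3295
Column B: 0.6767×0 + 0.6716×2426 + 18.61×2854 + (z_c − 0.6767 − 19.2816)×3295
The z_c×3295 term appears on both sides and cancels. Collect the known terms of each column as K = Σ(ρt)_known − 3295 × (depth of known layers): K_A = 0 − 3295×0 = 0; K_B = 54742.2416 − 3295×(0.6767 + 19.2816) = −11020.3569.
Balance: K_A − x×(3295 − 2896) = K_B, so x = (K_A − K_B)/(3295 − 2896) = 11020.4/399 = 27.6 km.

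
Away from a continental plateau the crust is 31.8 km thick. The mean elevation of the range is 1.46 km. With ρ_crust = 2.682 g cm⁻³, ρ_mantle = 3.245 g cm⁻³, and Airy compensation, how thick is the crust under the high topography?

Root depth r = h ρ_c / (ρ_m − ρ_c) = 1.46 km × 2.682 / 0.563 = 6.955 km.
Total thickness = T + h + r = 31.8 km + 1.46 km + 6.955 km = 40.2 km.

40.2 km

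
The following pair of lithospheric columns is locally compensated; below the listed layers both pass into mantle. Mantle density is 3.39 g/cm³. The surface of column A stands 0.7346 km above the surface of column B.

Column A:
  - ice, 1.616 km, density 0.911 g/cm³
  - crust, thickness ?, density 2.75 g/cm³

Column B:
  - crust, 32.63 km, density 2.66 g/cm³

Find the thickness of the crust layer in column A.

34.9 km

Take the compensation level at the base of the deeper column (depth z_c below the surface of column A) and equate Σ ρ_i t_i down to z_c; mantle fills any gap and the z_c terms cancel.
Column A: 1.616×0.911 + x×2.75 + (z_c − 1.616 − x)×3.39
Column B: 0.7346×0 + 32.63×2.66 + (z_c − 0.7346 − 32.63)×3.39
The z_c×3.39 term appears on both sides and cancels. Collect the known terms of each column as K = Σ(ρt)_known − 3.39 × (depth of known layers): K_A = 1.472176 − 3.39×1.616 = −4.006064; K_B = 86.7958 − 3.39×(0.7346 + 32.63) = −26.310194.
Balance: K_A − x×(3.39 − 2.75) = K_B, so x = (K_A − K_B)/(3.39 − 2.75) = 22.3041/0.64 = 34.9 km.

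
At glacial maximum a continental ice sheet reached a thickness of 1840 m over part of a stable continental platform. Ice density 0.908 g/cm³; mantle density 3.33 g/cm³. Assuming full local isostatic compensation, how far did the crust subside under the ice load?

By Archimedes' principle applied to the lithosphere: the ice load ρ_ice t is balanced by mantle displaced below, ρ_m s.
s = t ρ_ice / ρ_m = 1840 m × 0.908/3.33 = 502 m.

502 m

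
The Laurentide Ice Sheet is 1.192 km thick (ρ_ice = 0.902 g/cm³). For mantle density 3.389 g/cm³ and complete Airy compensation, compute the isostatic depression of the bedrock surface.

By Archimedes' principle applied to the lithosphere: the ice load ρ_ice t is balanced by mantle displaced below, ρ_m s.
s = t ρ_ice / ρ_m = 1.192 km × 0.902/3.389 = 0.317 km.

0.317 km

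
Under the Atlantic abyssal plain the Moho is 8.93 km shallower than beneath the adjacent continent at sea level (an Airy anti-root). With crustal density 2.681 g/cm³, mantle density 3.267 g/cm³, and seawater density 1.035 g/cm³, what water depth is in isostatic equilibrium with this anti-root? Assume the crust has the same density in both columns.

3.18 km

Replacing a thickness d of crust by seawater at the top must be balanced by replacing crust with mantle at the base: d (ρ_c − ρ_w) = a (ρ_m − ρ_c).
d = a (ρ_m − ρ_c)/(ρ_c − ρ_w) = 8.93 km × 0.586/1.646 = 3.18 km.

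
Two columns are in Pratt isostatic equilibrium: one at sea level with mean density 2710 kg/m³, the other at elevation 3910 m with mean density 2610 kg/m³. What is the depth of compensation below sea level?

102000 m

ρ_ref D = ρ (D + h) → D (ρ_ref − ρ) = ρ h.
D = ρ h/(ρ_ref − ρ) = 2610 × 3910 m/(2710 − 2610) = 102000 m.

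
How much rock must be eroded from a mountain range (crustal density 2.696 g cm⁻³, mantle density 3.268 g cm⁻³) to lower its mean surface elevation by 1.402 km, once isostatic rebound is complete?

Net drop Δ = e − u = e − e ρ_c/ρ_m = e (ρ_m − ρ_c)/ρ_m.
e = Δ ρ_m/(ρ_m − ρ_c) = 1.402 km × 3.268/0.572 = 8.01 km.

8.01 km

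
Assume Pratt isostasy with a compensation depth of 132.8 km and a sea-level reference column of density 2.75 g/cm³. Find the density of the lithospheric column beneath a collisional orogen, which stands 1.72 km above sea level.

Pratt balance: ρ_ref D = ρ (D + h).
ρ = ρ_ref D/(D + h) = 2.75 × 132.8 km/(132.8 km + 1.72 km) = 2.71 g/cm³.

2.71 g/cm³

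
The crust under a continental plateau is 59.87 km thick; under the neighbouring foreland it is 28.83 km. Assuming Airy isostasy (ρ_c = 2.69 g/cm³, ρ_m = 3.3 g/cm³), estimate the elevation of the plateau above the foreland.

Excess crust Δ = 59.87 km − 28.83 km = 31.04 km, split between elevation h and root r with h + r = Δ.
Airy balance ρ_c h = (ρ_m − ρ_c) r gives r = h ρ_c/(ρ_m − ρ_c), so h (1 + ρ_c/(ρ_m − ρ_c)) = Δ, i.e. h = Δ (ρ_m − ρ_c)/ρ_m.
h = 31.04 km × 0.61/3.3 = 5.74 km.

5.74 km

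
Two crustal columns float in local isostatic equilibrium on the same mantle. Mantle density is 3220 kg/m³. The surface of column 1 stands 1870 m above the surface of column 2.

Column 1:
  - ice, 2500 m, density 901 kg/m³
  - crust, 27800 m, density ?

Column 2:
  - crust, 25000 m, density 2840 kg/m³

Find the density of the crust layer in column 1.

Take the compensation level at the base of the deeper column (depth z_c below the surface of column 1) and equate Σ ρ_i t_i down to z_c; mantle fills any gap and the z_c terms cancel.
Column 1: 2500×901 + 27800×ρ + (z_c − 30300)×3220
Column 2: 1870×0 + 25000×2840 + (z_c − 1870 − 25000)×3220
The z_c×3220 term appears on both sides and cancels. Collect the known terms of each column as K = Σ(ρt)_known − 3220 × (depth of known layers): K_1 = 2252500 − 3220×30300 = −95313500; K_2 = 71000000 − 3220×(1870 + 25000) = −15521400.
Balance: K_1 + 27800×ρ = K_2, so ρ = (K_2 − K_1)/27800 = 79792100/27800 = 2870 kg/m³.

2870 kg/m³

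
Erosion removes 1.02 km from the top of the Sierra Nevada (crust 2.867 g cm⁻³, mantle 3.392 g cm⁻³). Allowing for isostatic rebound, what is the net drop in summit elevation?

Rebound u = e ρ_c/ρ_m = 1.02 km × 2.867/3.392 = 0.8621 km.
Net surface drop = e − u = 1.02 km − 0.8621 km = e (ρ_m − ρ_c)/ρ_m = 0.158 km.

0.158 km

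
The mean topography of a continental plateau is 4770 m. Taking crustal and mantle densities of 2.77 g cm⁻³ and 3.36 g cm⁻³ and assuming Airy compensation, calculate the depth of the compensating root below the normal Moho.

22400 m

For local isostatic compensation: the weight of the topography is balanced by the buoyancy of the root, ρ_c h = (ρ_m − ρ_c) r.
r = h · ρ_c / (ρ_m − ρ_c) = 4770 m × 2.77 / (3.36 − 2.77) = 22400 m.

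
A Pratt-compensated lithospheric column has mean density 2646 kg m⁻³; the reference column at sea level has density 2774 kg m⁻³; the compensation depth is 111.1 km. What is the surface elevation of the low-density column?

ρ_ref D = ρ (D + h) → h = D (ρ_ref − ρ)/ρ.
h = 111.1 km × (2774 − 2646)/2646 = 5.37 km.

5.37 km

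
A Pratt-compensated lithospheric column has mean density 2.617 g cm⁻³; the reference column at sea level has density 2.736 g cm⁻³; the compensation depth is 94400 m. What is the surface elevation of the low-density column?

4290 m

ρ_ref D = ρ (D + h) → h = D (ρ_ref − ρ)/ρ.
h = 94400 m × (2.736 − 2.617)/2.617 = 4290 m.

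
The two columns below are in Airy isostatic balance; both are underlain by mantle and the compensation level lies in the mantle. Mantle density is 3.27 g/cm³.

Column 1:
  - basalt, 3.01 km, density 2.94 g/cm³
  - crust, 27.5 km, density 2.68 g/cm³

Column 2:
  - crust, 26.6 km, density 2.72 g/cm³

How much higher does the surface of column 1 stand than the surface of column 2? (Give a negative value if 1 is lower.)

For any compensation level in the mantle, the mantle terms cancel and isostasy reduces to e = (Σt_1 − Σt_2) − (Σ(ρt)_1 − Σ(ρt)_2) / ρ_m.
Σt_1 = 30.51 km; Σt_2 = 26.6 km; Σ(ρt)_1 = 82.5494; Σ(ρt)_2 = 72.352 (in km·g/cm³).
e = (30.51 − 26.6) − (82.5494 − 72.352) / 3.27 = 0.792 km.

0.792 km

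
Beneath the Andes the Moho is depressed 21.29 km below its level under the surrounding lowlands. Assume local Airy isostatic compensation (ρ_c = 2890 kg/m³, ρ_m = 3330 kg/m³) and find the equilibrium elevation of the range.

For local isostatic compensation: ρ_c h = (ρ_m − ρ_c) r.
h = r (ρ_m − ρ_c) / ρ_c = 21.29 km × (3330 − 2890) / 2890 = 3.24 km.

3.24 km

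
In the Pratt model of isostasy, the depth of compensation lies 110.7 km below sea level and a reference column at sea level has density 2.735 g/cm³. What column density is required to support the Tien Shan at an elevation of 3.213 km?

Pratt balance: ρ_ref D = ρ (D + h).
ρ = ρ_ref D/(D + h) = 2.735 × 110.7 km/(110.7 km + 3.213 km) = 2.66 g/cm³.

2.66 g/cm³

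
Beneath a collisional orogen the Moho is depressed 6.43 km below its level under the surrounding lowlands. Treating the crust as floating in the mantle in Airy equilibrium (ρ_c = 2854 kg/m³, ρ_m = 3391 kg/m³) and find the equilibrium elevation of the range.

1.21 km

Balancing pressure at the compensation depth: ρ_c h = (ρ_m − ρ_c) r.
h = r (ρ_m − ρ_c) / ρ_c = 6.43 km × (3391 − 2854) / 2854 = 1.21 km.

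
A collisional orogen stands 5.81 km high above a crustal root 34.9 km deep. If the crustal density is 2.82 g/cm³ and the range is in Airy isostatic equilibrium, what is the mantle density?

Airy balance: ρ_c h = (ρ_m − ρ_c) r → ρ_m = ρ_c (1 + h/r).
ρ_m = 2.82 × (1 + 5.81 km/34.9 km) = 3.29 g/cm³.

3.29 g/cm³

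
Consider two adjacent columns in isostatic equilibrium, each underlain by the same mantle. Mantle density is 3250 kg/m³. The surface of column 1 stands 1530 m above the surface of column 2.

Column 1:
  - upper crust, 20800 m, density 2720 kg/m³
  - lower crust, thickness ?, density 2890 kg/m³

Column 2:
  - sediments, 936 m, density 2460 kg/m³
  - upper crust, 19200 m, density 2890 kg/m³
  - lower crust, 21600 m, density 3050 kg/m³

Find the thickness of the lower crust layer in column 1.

16400 m

Take the compensation level at the base of the deeper column (depth z_c below the surface of column 1) and equate Σ ρ_i t_i down to z_c; mantle fills any gap and the z_c terms cancel.
Column 1: 20800×2720 + x×2890 + (z_c − 20800 − x)×3250
Column 2: 1530×0 + 936×2460 + 19200×2890 + 21600×3050 + (z_c − 1530 − 41736)×3250
The z_c×3250 term appears on both sides and cancels. Collect the known terms of each column as K = Σ(ρt)_known − 3250 × (depth of known layers): K_1 = 56576000 − 3250×20800 = −11024000; K_2 = 123670560 − 3250×(1530 + 41736) = −16943940.
Balance: K_1 − x×(3250 − 2890) = K_2, so x = (K_1 − K_2)/(3250 − 2890) = 5919940/360 = 16400 m.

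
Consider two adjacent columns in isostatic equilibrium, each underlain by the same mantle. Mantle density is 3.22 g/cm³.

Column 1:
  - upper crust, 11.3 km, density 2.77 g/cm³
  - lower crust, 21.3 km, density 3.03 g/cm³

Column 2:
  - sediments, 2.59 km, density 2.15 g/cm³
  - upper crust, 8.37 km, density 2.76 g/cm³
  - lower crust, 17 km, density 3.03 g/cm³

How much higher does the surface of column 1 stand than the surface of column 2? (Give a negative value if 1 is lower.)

For any compensation level in the mantle, the mantle terms cancel and isostasy reduces to e = (Σt_1 − Σt_2) − (Σ(ρt)_1 − Σ(ρt)_2) / ρ_m.
Σt_1 = 32.6 km; Σt_2 = 27.96 km; Σ(ρt)_1 = 95.84; Σ(ρt)_2 = 80.1797 (in km·g/cm³).
e = (32.6 − 27.96) − (95.84 − 80.1797) / 3.22 = −0.223 km.

−0.223 km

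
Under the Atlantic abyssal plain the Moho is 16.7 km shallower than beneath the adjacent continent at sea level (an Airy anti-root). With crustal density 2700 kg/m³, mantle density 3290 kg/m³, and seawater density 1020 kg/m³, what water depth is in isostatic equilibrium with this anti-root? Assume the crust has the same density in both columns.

Replacing a thickness d of crust by seawater at the top must be balanced by replacing crust with mantle at the base: d (ρ_c − ρ_w) = a (ρ_m − ρ_c).
d = a (ρ_m − ρ_c)/(ρ_c − ρ_w) = 16.7 km × 590/1680 = 5.86 km.

5.86 km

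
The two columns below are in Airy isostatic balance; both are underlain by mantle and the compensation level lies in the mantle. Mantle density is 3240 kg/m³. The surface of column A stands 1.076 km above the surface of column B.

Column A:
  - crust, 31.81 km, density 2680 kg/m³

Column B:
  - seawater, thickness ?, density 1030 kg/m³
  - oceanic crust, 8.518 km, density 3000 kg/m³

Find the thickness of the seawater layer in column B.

5.56 km

Take the compensation level at the base of the deeper column (depth z_c below the surface of column A) and equate Σ ρ_i t_i down to z_c; mantle fills any gap and the z_c terms cancel.
Column A: 31.81×2680 + (z_c − 31.81)×3240
Column B: 1.076×0 + x×1030 + 8.518×3000 + (z_c − 1.076 − 8.518 − x)×3240
The z_c×3240 term appears on both sides and cancels. Collect the known terms of each column as K = Σ(ρt)_known − 3240 × (depth of known layers): K_A = 85250.8 − 3240×31.81 = −17813.6; K_B = 25554 − 3240×(1.076 + 8.518) = −5530.56.
Balance: K_A = K_B − x×(3240 − 1030), so x = (K_B − K_A)/(3240 − 1030) = 12283/2210 = 5.56 km.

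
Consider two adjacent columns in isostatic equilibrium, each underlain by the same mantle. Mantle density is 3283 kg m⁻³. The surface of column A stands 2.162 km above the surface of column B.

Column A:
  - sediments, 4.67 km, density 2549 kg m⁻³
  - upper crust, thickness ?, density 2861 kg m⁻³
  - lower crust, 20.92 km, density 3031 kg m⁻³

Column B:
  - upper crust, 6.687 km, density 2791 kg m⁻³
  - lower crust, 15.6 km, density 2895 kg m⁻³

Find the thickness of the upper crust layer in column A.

18.3 km

Take the compensation level at the base of the deeper column (depth z_c below the surface of column A) and equate Σ ρ_i t_i down to z_c; mantle fills any gap and the z_c terms cancel.
Column A: 4.67×2549 + x×2861 + 20.92×3031 + (z_c − 25.59 − x)×3283
Column B: 2.162×0 + 6.687×2791 + 15.6×2895 + (z_c − 2.162 − 22.287)×3283
The z_c×3283 term appears on both sides and cancels. Collect the known terms of each column as K = Σ(ρt)_known − 3283 × (depth of known layers): K_A = 75312.35 − 3283×25.59 = −8699.62; K_B = 63825.417 − 3283×(2.162 + 22.287) = −16440.65.
Balance: K_A − x×(3283 − 2861) = K_B, so x = (K_A − K_B)/(3283 − 2861) = 7741.03/422 = 18.3 km.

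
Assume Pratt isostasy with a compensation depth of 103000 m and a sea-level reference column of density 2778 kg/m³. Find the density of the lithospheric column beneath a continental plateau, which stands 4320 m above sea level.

Pratt balance: ρ_ref D = ρ (D + h).
ρ = ρ_ref D/(D + h) = 2778 × 103000 m/(103000 m + 4320 m) = 2670 kg/m³.

2670 kg/m³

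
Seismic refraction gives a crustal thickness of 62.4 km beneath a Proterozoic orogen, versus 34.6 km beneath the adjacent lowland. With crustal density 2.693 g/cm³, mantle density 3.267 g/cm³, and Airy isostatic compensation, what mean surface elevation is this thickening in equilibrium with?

Excess crust Δ = 62.4 km − 34.6 km = 27.8 km, split between elevation h and root r with h + r = Δ.
Airy balance ρ_c h = (ρ_m − ρ_c) r gives r = h ρ_c/(ρ_m − ρ_c), so h (1 + ρ_c/(ρ_m − ρ_c)) = Δ, i.e. h = Δ (ρ_m − ρ_c)/ρ_m.
h = 27.8 km × 0.574/3.267 = 4.88 km.

4.88 km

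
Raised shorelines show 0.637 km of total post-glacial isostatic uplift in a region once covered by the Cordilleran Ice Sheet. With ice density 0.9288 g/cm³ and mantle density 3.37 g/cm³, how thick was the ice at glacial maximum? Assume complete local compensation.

u = t ρ_ice/ρ_m → t = u ρ_m/ρ_ice = 0.637 km × 3.37/0.9288 = 2.31 km.

2.31 km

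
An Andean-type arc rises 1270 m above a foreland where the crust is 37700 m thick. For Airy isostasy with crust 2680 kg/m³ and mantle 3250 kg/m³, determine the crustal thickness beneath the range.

44900 m

Root depth r = h ρ_c / (ρ_m − ρ_c) = 1270 m × 2680 / 570 = 5971 m.
Total thickness = T + h + r = 37700 m + 1270 m + 5971 m = 44900 m.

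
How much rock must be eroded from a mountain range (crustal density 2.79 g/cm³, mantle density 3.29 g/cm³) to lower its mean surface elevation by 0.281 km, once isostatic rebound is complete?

1.85 km

Net drop Δ = e − u = e − e ρ_c/ρ_m = e (ρ_m − ρ_c)/ρ_m.
e = Δ ρ_m/(ρ_m − ρ_c) = 0.281 km × 3.29/0.5 = 1.85 km.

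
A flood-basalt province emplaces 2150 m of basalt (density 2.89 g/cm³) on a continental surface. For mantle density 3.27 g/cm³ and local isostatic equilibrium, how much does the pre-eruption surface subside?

Subaerial loading: s = t ρ_load / ρ_m.
s = 2150 m × 2.89/3.27 = 1900 m.

1900 m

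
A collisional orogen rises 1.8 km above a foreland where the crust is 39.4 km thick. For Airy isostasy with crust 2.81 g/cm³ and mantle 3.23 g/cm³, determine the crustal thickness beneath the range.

Root depth r = h ρ_c / (ρ_m − ρ_c) = 1.8 km × 2.81 / 0.42 = 12.04 km.
Total thickness = T + h + r = 39.4 km + 1.8 km + 12.04 km = 53.2 km.

53.2 km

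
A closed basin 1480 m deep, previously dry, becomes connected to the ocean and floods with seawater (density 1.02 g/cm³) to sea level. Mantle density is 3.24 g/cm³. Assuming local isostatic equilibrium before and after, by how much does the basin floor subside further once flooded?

680 m

After flooding the water column is d + s deep. Its weight must equal the weight of mantle displaced by the extra subsidence s: (d + s) ρ_w = s ρ_m.
s = d ρ_w / (ρ_m − ρ_w) = 1480 m × 1.02/(3.24 − 1.02) = 680 m.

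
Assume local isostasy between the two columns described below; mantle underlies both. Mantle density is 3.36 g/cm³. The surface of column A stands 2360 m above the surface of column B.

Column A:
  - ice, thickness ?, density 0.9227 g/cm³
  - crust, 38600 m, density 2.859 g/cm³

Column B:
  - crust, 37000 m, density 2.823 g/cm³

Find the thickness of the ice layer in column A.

Take the compensation level at the base of the deeper column (depth z_c below the surface of column A) and equate Σ ρ_i t_i down to z_c; mantle fills any gap and the z_c terms cancel.
Column A: x×0.9227 + 38600×2.859 + (z_c − 38600 − x)×3.36
Column B: 2360×0 + 37000×2.823 + (z_c − 2360 − 37000)×3.36
The z_c×3.36 term appears on both sides and cancels. Collect the known terms of each column as K = Σ(ρt)_known − 3.36 × (depth of known layers): K_A = 110357.4 − 3.36×38600 = −19338.6; K_B = 104451 − 3.36×(2360 + 37000) = −27798.6.
Balance: K_A − x×(3.36 − 0.9227) = K_B, so x = (K_A − K_B)/(3.36 − 0.9227) = 8460/2.4373 = 3470 m.

3470 m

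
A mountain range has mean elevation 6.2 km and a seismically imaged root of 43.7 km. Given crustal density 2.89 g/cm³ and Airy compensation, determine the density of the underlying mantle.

Airy balance: ρ_c h = (ρ_m − ρ_c) r → ρ_m = ρ_c (1 + h/r).
ρ_m = 2.89 × (1 + 6.2 km/43.7 km) = 3.3 g/cm³.

3.3 g/cm³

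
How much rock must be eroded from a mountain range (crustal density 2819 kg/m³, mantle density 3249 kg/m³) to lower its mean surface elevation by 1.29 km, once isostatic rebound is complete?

9.75 km

Net drop Δ = e − u = e − e ρ_c/ρ_m = e (ρ_m − ρ_c)/ρ_m.
e = Δ ρ_m/(ρ_m − ρ_c) = 1.29 km × 3249/430 = 9.75 km.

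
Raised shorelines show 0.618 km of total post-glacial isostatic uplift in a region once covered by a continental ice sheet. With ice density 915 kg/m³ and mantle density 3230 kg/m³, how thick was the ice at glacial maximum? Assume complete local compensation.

2.18 km

u = t ρ_ice/ρ_m → t = u ρ_m/ρ_ice = 0.618 km × 3230/915 = 2.18 km.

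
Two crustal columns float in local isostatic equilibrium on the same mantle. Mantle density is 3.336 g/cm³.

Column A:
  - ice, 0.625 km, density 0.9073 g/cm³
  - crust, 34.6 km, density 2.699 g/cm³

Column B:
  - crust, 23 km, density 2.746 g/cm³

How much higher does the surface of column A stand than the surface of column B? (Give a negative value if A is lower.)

2.99 km

For any compensation level in the mantle, the mantle terms cancel and isostasy reduces to e = (Σt_A − Σt_B) − (Σ(ρt)_A − Σ(ρt)_B) / ρ_m.
Σt_A = 35.225 km; Σt_B = 23 km; Σ(ρt)_A = 93.9524625; Σ(ρt)_B = 63.158 (in km·g/cm³).
e = (35.225 − 23) − (93.9524625 − 63.158) / 3.336 = 2.99 km.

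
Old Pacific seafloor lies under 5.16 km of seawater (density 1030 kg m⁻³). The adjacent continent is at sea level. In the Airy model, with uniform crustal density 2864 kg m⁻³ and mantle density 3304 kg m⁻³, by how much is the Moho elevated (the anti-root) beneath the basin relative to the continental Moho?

21.5 km

Equating mass per unit area of the two columns: replacing crust with seawater at the top is compensated by replacing crust with mantle at the base: d (ρ_c − ρ_w) = a (ρ_m − ρ_c).
a = d (ρ_c − ρ_w)/(ρ_m − ρ_c) = 5.16 km × 1834/440 = 21.5 km.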